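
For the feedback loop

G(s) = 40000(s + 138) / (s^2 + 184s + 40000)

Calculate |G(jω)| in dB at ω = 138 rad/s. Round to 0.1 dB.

At s = jω = j138:
zero (s+138): 138 + j138 → |·| = √(138²+138²) = √38088 ≈ 195.16, ∠ = arctan(138/138) ≈ 45.00°
quadratic: (j138)² + 184·j138 + 40000 = 20956 + j25392 → |·| ≈ 32923, ∠ ≈ 50.47°
|G| = 40000 · 195.16 / 32923 ≈ 237.11
Gain = 20 log₁₀(237.11) ≈ 47.50 dB

47.5 dB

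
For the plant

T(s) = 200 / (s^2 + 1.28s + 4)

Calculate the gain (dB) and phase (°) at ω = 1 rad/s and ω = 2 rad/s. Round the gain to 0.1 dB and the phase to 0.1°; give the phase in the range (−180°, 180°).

At s = jω = j1:
quadratic: (j1)² + 1.28·j1 + 4 = 3 + j1.28 → |·| ≈ 3.2617, ∠ ≈ 23.11°
|T| = 200 / 3.2617 ≈ 61.318
Gain = 20 log₁₀(61.318) ≈ 35.75 dB
∠T = 0.00° − 23.11° = -23.11°

At s = jω = j2:
quadratic: (j2)² + 1.28·j2 + 4 = 0 + j2.56 → |·| ≈ 2.56, ∠ ≈ 90.00°
|T| = 200 / 2.56 ≈ 78.125
Gain = 20 log₁₀(78.125) ≈ 37.86 dB
∠T = 0.00° − 90.00° = -90.00°

ω = 1: 35.8 dB, -23.1°; ω = 2: 37.9 dB, -90.0°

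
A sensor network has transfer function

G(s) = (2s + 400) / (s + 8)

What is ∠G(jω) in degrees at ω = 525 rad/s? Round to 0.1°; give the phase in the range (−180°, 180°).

-20.0°

Substitute s = j525:
Numerator: 2(j525) + 400 = 400 + j1050
Denominator: (j525) + 8 = 8 + j525
|N| = √(400² + 1050²) ≈ 1123.6, ∠N ≈ 69.15°
|D| = √(8² + 525²) ≈ 525.06, ∠D ≈ 89.13°
∠G = 69.15° − 89.13° = -19.98°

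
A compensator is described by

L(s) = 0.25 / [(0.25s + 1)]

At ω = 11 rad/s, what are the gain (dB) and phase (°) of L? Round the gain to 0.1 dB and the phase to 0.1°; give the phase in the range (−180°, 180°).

-21.4 dB, -70.0°

At ω = 11 rad/s:
pole (1 + j11·0.25) = 1 + j2.75 → |·| ≈ 2.9262, ∠ ≈ 70.02°
|L| = 0.25 · 1 / (2.9262) ≈ 0.085435
Gain = 20 log₁₀(0.085435) ≈ -21.37 dB
∠L = (0°) − (70.02°) = -70.02°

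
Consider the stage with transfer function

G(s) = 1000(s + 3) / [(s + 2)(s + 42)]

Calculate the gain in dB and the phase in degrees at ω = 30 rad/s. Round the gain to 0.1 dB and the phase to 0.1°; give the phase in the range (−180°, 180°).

25.8 dB, -37.4°

At s = jω = j30:
zero (s+3): 3 + j30 → |·| = √(3²+30²) = √909 ≈ 30.15, ∠ = arctan(30/3) ≈ 84.29°
pole (s+2): 2 + j30 → |·| = √(2²+30²) = √904 ≈ 30.067, ∠ = arctan(30/2) ≈ 86.19°
pole (s+42): 42 + j30 → |·| = √(42²+30²) = √2664 ≈ 51.614, ∠ = arctan(30/42) ≈ 35.54°
|G| = 1000 · 30.15 / 1551.9 ≈ 19.428
Gain = 20 log₁₀(19.428) ≈ 25.77 dB
∠G = 84.29° − 121.73° = -37.44°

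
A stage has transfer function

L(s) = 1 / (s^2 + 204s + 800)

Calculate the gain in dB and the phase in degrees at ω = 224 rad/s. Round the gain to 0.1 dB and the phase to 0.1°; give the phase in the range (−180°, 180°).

-96.6 dB, -137.2°

Substitute s = j224:
Numerator: 1 = 1 + j0
Denominator: (j224)^2 + 204(j224) + 800 = -49376 + j45696
|N| = √(1² + 0²) ≈ 1, ∠N ≈ 0.00°
|D| = √(49376² + 45696²) ≈ 67276, ∠D ≈ 137.22°
|L| = 1 / 67276 ≈ 1.4864e-05
Gain = 20 log₁₀(1.4864e-05) ≈ -96.56 dB
∠L = 0.00° − 137.22° = -137.22°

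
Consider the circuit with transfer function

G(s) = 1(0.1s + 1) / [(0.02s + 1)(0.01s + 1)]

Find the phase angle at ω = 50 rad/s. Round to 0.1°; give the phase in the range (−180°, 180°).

7.1°

At ω = 50 rad/s:
zero (1 + j50·0.1) = 1 + j5 → |·| ≈ 5.099, ∠ ≈ 78.69°
pole (1 + j50·0.02) = 1 + j1 → |·| ≈ 1.4142, ∠ ≈ 45.00°
pole (1 + j50·0.01) = 1 + j0.5 → |·| ≈ 1.118, ∠ ≈ 26.57°
∠G = (78.69°) − (45.00° + 26.57°) = 7.12°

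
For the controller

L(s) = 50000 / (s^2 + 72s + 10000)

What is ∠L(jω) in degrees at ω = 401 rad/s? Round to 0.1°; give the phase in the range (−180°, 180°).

At s = jω = j401:
quadratic: (j401)² + 72·j401 + 10000 = -150801 + j28872 → |·| ≈ 1.5354e+05, ∠ ≈ 169.16°
∠L = 0.00° − 169.16° = -169.16°

-169.2°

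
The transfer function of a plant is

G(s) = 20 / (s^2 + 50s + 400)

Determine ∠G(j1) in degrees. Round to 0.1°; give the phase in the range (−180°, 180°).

Substitute s = j1:
Numerator: 20 = 20 + j0
Denominator: (j1)^2 + 50(j1) + 400 = 399 + j50
|N| = √(20² + 0²) ≈ 20, ∠N ≈ 0.00°
|D| = √(399² + 50²) ≈ 402.12, ∠D ≈ 7.14°
∠G = 0.00° − 7.14° = -7.14°

-7.1°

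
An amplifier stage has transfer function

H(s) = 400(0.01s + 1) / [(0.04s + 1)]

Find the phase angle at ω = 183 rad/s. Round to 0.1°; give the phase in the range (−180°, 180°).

-20.9°

At ω = 183 rad/s:
zero (1 + j183·0.01) = 1 + j1.83 → |·| ≈ 2.0854, ∠ ≈ 61.35°
pole (1 + j183·0.04) = 1 + j7.32 → |·| ≈ 7.388, ∠ ≈ 82.22°
∠H = (61.35°) − (82.22°) = -20.87°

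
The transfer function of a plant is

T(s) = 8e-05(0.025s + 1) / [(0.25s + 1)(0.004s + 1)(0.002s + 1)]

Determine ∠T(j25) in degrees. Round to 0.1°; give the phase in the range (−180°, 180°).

-57.5°

At ω = 25 rad/s:
zero (1 + j25·0.025) = 1 + j0.625 → |·| ≈ 1.1792, ∠ ≈ 32.01°
pole (1 + j25·0.25) = 1 + j6.25 → |·| ≈ 6.3295, ∠ ≈ 80.91°
pole (1 + j25·0.004) = 1 + j0.1 → |·| ≈ 1.005, ∠ ≈ 5.71°
pole (1 + j25·0.002) = 1 + j0.05 → |·| ≈ 1.0012, ∠ ≈ 2.86°
∠T = (32.01°) − (80.91° + 5.71° + 2.86°) = -57.47°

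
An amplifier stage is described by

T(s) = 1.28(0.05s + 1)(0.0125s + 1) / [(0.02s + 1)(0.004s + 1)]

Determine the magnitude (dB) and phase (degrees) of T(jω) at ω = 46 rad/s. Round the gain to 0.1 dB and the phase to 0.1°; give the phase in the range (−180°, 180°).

8.6 dB, 43.4°

At ω = 46 rad/s:
zero (1 + j46·0.05) = 1 + j2.3 → |·| ≈ 2.508, ∠ ≈ 66.50°
zero (1 + j46·0.0125) = 1 + j0.575 → |·| ≈ 1.1535, ∠ ≈ 29.90°
pole (1 + j46·0.02) = 1 + j0.92 → |·| ≈ 1.3588, ∠ ≈ 42.61°
pole (1 + j46·0.004) = 1 + j0.184 → |·| ≈ 1.0168, ∠ ≈ 10.43°
|T| = 1.28 · 2.508 · 1.1535 / (1.3588 · 1.0168) ≈ 2.6802
Gain = 20 log₁₀(2.6802) ≈ 8.56 dB
∠T = (66.50° + 29.90°) − (42.61° + 10.43°) = 43.36°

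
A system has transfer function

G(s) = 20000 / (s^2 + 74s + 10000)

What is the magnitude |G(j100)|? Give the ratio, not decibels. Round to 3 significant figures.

2.70

At s = jω = j100:
quadratic: (j100)² + 74·j100 + 10000 = 0 + j7400 → |·| ≈ 7400, ∠ ≈ 90.00°
|G| = 20000 / 7400 ≈ 2.7027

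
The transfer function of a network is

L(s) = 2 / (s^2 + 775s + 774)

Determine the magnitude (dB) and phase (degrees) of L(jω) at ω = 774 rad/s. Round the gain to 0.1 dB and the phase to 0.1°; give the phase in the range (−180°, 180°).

-112.5 dB, -134.9°

Substitute s = j774:
Numerator: 2 = 2 + j0
Denominator: (j774)^2 + 775(j774) + 774 = -598302 + j599850
|N| = √(2² + 0²) ≈ 2, ∠N ≈ 0.00°
|D| = √(598302² + 599850²) ≈ 8.4722e+05, ∠D ≈ 134.93°
|L| = 2 / 8.4722e+05 ≈ 2.3607e-06
Gain = 20 log₁₀(2.3607e-06) ≈ -112.54 dB
∠L = 0.00° − 134.93° = -134.93°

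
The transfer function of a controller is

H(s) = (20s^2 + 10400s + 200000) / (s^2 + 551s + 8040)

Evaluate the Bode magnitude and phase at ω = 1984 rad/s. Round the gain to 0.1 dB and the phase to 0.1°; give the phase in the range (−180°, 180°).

Substitute s = j1984:
Numerator: 20(j1984)^2 + 10400(j1984) + 200000 = -78525120 + j20633600
Denominator: (j1984)^2 + 551(j1984) + 8040 = -3928216 + j1093184
|N| = √(78525120² + 20633600²) ≈ 8.1191e+07, ∠N ≈ 165.28°
|D| = √(3928216² + 1093184²) ≈ 4.0775e+06, ∠D ≈ 164.45°
|H| = 8.1191e+07 / 4.0775e+06 ≈ 19.912
Gain = 20 log₁₀(19.912) ≈ 25.98 dB
∠H = 165.28° − 164.45° = 0.83°

26.0 dB, 0.8°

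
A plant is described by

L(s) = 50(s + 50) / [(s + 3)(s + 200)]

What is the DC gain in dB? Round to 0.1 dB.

L(0) = 50·50 / (3·200) ≈ 4.1667
20 log₁₀(4.1667) ≈ 12.40 dB

12.4 dB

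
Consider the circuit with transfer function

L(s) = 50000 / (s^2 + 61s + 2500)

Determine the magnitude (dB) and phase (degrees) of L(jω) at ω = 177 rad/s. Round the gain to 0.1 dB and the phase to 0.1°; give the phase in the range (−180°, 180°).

4.2 dB, -159.5°

At s = jω = j177:
quadratic: (j177)² + 61·j177 + 2500 = -28829 + j10797 → |·| ≈ 30785, ∠ ≈ 159.47°
|L| = 50000 / 30785 ≈ 1.6242
Gain = 20 log₁₀(1.6242) ≈ 4.21 dB
∠L = 0.00° − 159.47° = -159.47°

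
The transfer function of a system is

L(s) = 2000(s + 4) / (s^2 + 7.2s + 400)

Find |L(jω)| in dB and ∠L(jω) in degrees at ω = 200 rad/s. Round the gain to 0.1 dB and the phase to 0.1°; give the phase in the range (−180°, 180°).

20.1 dB, -89.1°

At s = jω = j200:
zero (s+4): 4 + j200 → |·| = √(4²+200²) = √40016 ≈ 200.04, ∠ = arctan(200/4) ≈ 88.85°
quadratic: (j200)² + 7.2·j200 + 400 = -39600 + j1440 → |·| ≈ 39626, ∠ ≈ 177.92°
|L| = 2000 · 200.04 / 39626 ≈ 10.096
Gain = 20 log₁₀(10.096) ≈ 20.08 dB
∠L = 88.85° − 177.92° = -89.07°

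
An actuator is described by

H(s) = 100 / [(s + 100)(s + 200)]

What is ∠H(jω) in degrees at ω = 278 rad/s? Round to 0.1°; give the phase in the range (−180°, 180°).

-124.5°

At s = jω = j278:
pole (s+100): 100 + j278 → |·| = √(100²+278²) = √87284 ≈ 295.44, ∠ = arctan(278/100) ≈ 70.22°
pole (s+200): 200 + j278 → |·| = √(200²+278²) = √117284 ≈ 342.47, ∠ = arctan(278/200) ≈ 54.27°
∠H = 0.00° − 124.49° = -124.49°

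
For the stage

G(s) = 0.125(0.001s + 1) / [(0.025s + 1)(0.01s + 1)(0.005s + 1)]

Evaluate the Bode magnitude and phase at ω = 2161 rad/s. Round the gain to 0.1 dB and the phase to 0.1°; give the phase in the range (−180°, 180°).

At ω = 2161 rad/s:
zero (1 + j2161·0.001) = 1 + j2.161 → |·| ≈ 2.3812, ∠ ≈ 65.17°
pole (1 + j2161·0.025) = 1 + j54.025 → |·| ≈ 54.034, ∠ ≈ 88.94°
pole (1 + j2161·0.01) = 1 + j21.61 → |·| ≈ 21.633, ∠ ≈ 87.35°
pole (1 + j2161·0.005) = 1 + j10.805 → |·| ≈ 10.851, ∠ ≈ 84.71°
|G| = 0.125 · 2.3812 / (54.034 · 21.633 · 10.851) ≈ 2.3467e-05
Gain = 20 log₁₀(2.3467e-05) ≈ -92.59 dB
∠G = (65.17°) − (88.94° + 87.35° + 84.71°) = -195.83° ≡ 164.17° (principal value)

-92.6 dB, 164.2°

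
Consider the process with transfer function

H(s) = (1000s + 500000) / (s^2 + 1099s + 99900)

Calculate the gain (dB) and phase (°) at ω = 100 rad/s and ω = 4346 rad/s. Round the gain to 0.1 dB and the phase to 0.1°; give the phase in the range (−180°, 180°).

ω = 100: 11.1 dB, -39.4°; ω = 4346: -12.9 dB, -82.3°

Substitute s = j100:
Numerator: 1000(j100) + 500000 = 500000 + j100000
Denominator: (j100)^2 + 1099(j100) + 99900 = 89900 + j109900
|N| = √(500000² + 100000²) ≈ 5.099e+05, ∠N ≈ 11.31°
|D| = √(89900² + 109900²) ≈ 1.4199e+05, ∠D ≈ 50.72°
|H| = 5.099e+05 / 1.4199e+05 ≈ 3.5911
Gain = 20 log₁₀(3.5911) ≈ 11.10 dB
∠H = 11.31° − 50.72° = -39.41°

Substitute s = j4346:
Numerator: 1000(j4346) + 500000 = 500000 + j4346000
Denominator: (j4346)^2 + 1099(j4346) + 99900 = -18787816 + j4776254
|N| = √(500000² + 4346000²) ≈ 4.3747e+06, ∠N ≈ 83.44°
|D| = √(18787816² + 4776254²) ≈ 1.9385e+07, ∠D ≈ 165.74°
|H| = 4.3747e+06 / 1.9385e+07 ≈ 0.22567
Gain = 20 log₁₀(0.22567) ≈ -12.93 dB
∠H = 83.44° − 165.74° = -82.30°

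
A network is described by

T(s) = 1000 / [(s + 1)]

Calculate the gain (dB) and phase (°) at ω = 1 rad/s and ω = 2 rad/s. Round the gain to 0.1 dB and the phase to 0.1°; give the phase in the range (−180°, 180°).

At ω = 1 rad/s:
pole (1 + j1·1) = 1 + j1 → |·| ≈ 1.4142, ∠ ≈ 45.00°
|T| = 1000 · 1 / (1.4142) ≈ 707.11
Gain = 20 log₁₀(707.11) ≈ 56.99 dB
∠T = (0°) − (45.00°) = -45.00°

At ω = 2 rad/s:
pole (1 + j2·1) = 1 + j2 → |·| ≈ 2.2361, ∠ ≈ 63.43°
|T| = 1000 · 1 / (2.2361) ≈ 447.21
Gain = 20 log₁₀(447.21) ≈ 53.01 dB
∠T = (0°) − (63.43°) = -63.43°

ω = 1: 57.0 dB, -45.0°; ω = 2: 53.0 dB, -63.4°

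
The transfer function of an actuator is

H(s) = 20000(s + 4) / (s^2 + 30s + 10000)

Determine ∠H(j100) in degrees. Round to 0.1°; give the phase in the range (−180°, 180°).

At s = jω = j100:
zero (s+4): 4 + j100 → |·| = √(4²+100²) = √10016 ≈ 100.08, ∠ = arctan(100/4) ≈ 87.71°
quadratic: (j100)² + 30·j100 + 10000 = 0 + j3000 → |·| ≈ 3000, ∠ ≈ 90.00°
∠H = 87.71° − 90.00° = -2.29°

-2.3°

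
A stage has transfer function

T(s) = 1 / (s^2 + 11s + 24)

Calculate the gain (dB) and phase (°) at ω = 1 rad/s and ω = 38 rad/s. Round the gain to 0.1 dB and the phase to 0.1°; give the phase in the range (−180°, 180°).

ω = 1: -28.1 dB, -25.6°; ω = 38: -63.4 dB, -163.6°

Substitute s = j1:
Numerator: 1 = 1 + j0
Denominator: (j1)^2 + 11(j1) + 24 = 23 + j11
|N| = √(1² + 0²) ≈ 1, ∠N ≈ 0.00°
|D| = √(23² + 11²) ≈ 25.495, ∠D ≈ 25.56°
|T| = 1 / 25.495 ≈ 0.039223
Gain = 20 log₁₀(0.039223) ≈ -28.13 dB
∠T = 0.00° − 25.56° = -25.56°

Substitute s = j38:
Numerator: 1 = 1 + j0
Denominator: (j38)^2 + 11(j38) + 24 = -1420 + j418
|N| = √(1² + 0²) ≈ 1, ∠N ≈ 0.00°
|D| = √(1420² + 418²) ≈ 1480.2, ∠D ≈ 163.60°
|T| = 1 / 1480.2 ≈ 0.00067558
Gain = 20 log₁₀(0.00067558) ≈ -63.41 dB
∠T = 0.00° − 163.60° = -163.60°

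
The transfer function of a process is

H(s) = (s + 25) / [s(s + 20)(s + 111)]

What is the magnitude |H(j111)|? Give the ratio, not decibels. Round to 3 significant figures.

At s = jω = j111:
zero (s+25): 25 + j111 → |·| = √(25²+111²) = √12946 ≈ 113.78, ∠ = arctan(111/25) ≈ 77.31°
pole (s+20): 20 + j111 → |·| = √(20²+111²) = √12721 ≈ 112.79, ∠ = arctan(111/20) ≈ 79.79°
pole (s+111): 111 + j111 → |·| = √(111²+111²) = √24642 ≈ 156.98, ∠ = arctan(111/111) ≈ 45.00°
pole at origin: |s| = 111, ∠ = 90.00° (in denominator)
|H| = 1 · 113.78 / 1.9653e+06 ≈ 5.7894e-05

5.79e-05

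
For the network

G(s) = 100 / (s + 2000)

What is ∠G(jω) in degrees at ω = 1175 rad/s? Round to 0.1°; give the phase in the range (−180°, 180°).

-30.4°

At s = jω = j1175:
pole (s+2000): 2000 + j1175 → |·| = √(2000²+1175²) = √5380625 ≈ 2319.6, ∠ = arctan(1175/2000) ≈ 30.43°
∠G = 0.00° − 30.43° = -30.43°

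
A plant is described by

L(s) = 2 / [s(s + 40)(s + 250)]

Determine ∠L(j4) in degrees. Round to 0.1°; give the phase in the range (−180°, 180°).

-96.6°

At s = jω = j4:
pole (s+40): 40 + j4 → |·| = √(40²+4²) = √1616 ≈ 40.2, ∠ = arctan(4/40) ≈ 5.71°
pole (s+250): 250 + j4 → |·| = √(250²+4²) = √62516 ≈ 250.03, ∠ = arctan(4/250) ≈ 0.92°
pole at origin: |s| = 4, ∠ = 90.00° (in denominator)
∠L = 0.00° − 96.63° = -96.63°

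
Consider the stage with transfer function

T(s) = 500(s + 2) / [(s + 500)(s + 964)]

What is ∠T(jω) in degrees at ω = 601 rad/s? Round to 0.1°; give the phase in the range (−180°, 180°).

At s = jω = j601:
zero (s+2): 2 + j601 → |·| = √(2²+601²) = √361205 ≈ 601, ∠ = arctan(601/2) ≈ 89.81°
pole (s+500): 500 + j601 → |·| = √(500²+601²) = √611201 ≈ 781.79, ∠ = arctan(601/500) ≈ 50.24°
pole (s+964): 964 + j601 → |·| = √(964²+601²) = √1290497 ≈ 1136, ∠ = arctan(601/964) ≈ 31.94°
∠T = 89.81° − 82.18° = 7.63°

7.6°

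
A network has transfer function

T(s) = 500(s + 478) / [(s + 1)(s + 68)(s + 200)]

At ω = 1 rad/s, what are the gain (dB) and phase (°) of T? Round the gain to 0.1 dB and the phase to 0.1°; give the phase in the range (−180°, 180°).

21.9 dB, -46.0°

At s = jω = j1:
zero (s+478): 478 + j1 → |·| = √(478²+1²) = √228485 ≈ 478, ∠ = arctan(1/478) ≈ 0.12°
pole (s+1): 1 + j1 → |·| = √(1²+1²) = √2 ≈ 1.4142, ∠ = arctan(1/1) ≈ 45.00°
pole (s+68): 68 + j1 → |·| = √(68²+1²) = √4625 ≈ 68.007, ∠ = arctan(1/68) ≈ 0.84°
pole (s+200): 200 + j1 → |·| = √(200²+1²) = √40001 ≈ 200, ∠ = arctan(1/200) ≈ 0.29°
|T| = 500 · 478 / 19235 ≈ 12.425
Gain = 20 log₁₀(12.425) ≈ 21.89 dB
∠T = 0.12° − 46.13° = -46.01°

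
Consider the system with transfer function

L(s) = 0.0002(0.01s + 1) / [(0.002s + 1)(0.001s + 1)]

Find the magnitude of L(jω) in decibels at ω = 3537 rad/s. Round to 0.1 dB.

At ω = 3537 rad/s:
zero (1 + j3537·0.01) = 1 + j35.37 → |·| ≈ 35.384, ∠ ≈ 88.38°
pole (1 + j3537·0.002) = 1 + j7.074 → |·| ≈ 7.1443, ∠ ≈ 81.95°
pole (1 + j3537·0.001) = 1 + j3.537 → |·| ≈ 3.6756, ∠ ≈ 74.21°
|L| = 0.0002 · 35.384 / (7.1443 · 3.6756) ≈ 0.00026949
Gain = 20 log₁₀(0.00026949) ≈ -71.39 dB

-71.4 dB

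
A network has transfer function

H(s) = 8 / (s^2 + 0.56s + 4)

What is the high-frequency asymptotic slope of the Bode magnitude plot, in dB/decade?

Each pole contributes −20 dB/decade at high frequency; each zero contributes +20 dB/decade.
Net: 0 zero(s) − 2 pole(s) → -40 dB/decade.

-40 dB/decade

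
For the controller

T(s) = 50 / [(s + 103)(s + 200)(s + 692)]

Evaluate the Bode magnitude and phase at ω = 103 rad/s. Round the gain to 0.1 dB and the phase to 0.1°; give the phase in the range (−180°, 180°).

At s = jω = j103:
pole (s+103): 103 + j103 → |·| = √(103²+103²) = √21218 ≈ 145.66, ∠ = arctan(103/103) ≈ 45.00°
pole (s+200): 200 + j103 → |·| = √(200²+103²) = √50609 ≈ 224.96, ∠ = arctan(103/200) ≈ 27.25°
pole (s+692): 692 + j103 → |·| = √(692²+103²) = √489473 ≈ 699.62, ∠ = arctan(103/692) ≈ 8.47°
|T| = 50 / 2.2925e+07 ≈ 2.181e-06
Gain = 20 log₁₀(2.181e-06) ≈ -113.23 dB
∠T = 0.00° − 80.72° = -80.72°

-113.2 dB, -80.7°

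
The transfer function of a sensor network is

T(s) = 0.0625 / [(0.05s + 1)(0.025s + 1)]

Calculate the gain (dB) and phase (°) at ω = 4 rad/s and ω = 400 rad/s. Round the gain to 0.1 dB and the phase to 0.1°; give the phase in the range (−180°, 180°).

ω = 4: -24.3 dB, -17.0°; ω = 400: -70.2 dB, -171.4°

At ω = 4 rad/s:
pole (1 + j4·0.05) = 1 + j0.2 → |·| ≈ 1.0198, ∠ ≈ 11.31°
pole (1 + j4·0.025) = 1 + j0.1 → |·| ≈ 1.005, ∠ ≈ 5.71°
|T| = 0.0625 · 1 / (1.0198 · 1.005) ≈ 0.060982
Gain = 20 log₁₀(0.060982) ≈ -24.30 dB
∠T = (0°) − (11.31° + 5.71°) = -17.02°

At ω = 400 rad/s:
pole (1 + j400·0.05) = 1 + j20 → |·| ≈ 20.025, ∠ ≈ 87.14°
pole (1 + j400·0.025) = 1 + j10 → |·| ≈ 10.05, ∠ ≈ 84.29°
|T| = 0.0625 · 1 / (20.025 · 10.05) ≈ 0.00031056
Gain = 20 log₁₀(0.00031056) ≈ -70.16 dB
∠T = (0°) − (87.14° + 84.29°) = -171.43°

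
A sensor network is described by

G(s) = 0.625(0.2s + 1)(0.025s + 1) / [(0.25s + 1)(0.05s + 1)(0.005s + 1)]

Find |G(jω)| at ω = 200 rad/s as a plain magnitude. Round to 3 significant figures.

0.179

At ω = 200 rad/s:
zero (1 + j200·0.2) = 1 + j40 → |·| ≈ 40.012, ∠ ≈ 88.57°
zero (1 + j200·0.025) = 1 + j5 → |·| ≈ 5.099, ∠ ≈ 78.69°
pole (1 + j200·0.25) = 1 + j50 → |·| ≈ 50.01, ∠ ≈ 88.85°
pole (1 + j200·0.05) = 1 + j10 → |·| ≈ 10.05, ∠ ≈ 84.29°
pole (1 + j200·0.005) = 1 + j1 → |·| ≈ 1.4142, ∠ ≈ 45.00°
|G| = 0.625 · 40.012 · 5.099 / (50.01 · 10.05 · 1.4142) ≈ 0.1794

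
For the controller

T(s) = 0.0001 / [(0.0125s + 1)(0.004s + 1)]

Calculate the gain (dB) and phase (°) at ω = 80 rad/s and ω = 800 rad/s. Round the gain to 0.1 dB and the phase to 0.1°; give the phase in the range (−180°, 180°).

At ω = 80 rad/s:
pole (1 + j80·0.0125) = 1 + j1 → |·| ≈ 1.4142, ∠ ≈ 45.00°
pole (1 + j80·0.004) = 1 + j0.32 → |·| ≈ 1.05, ∠ ≈ 17.74°
|T| = 0.0001 · 1 / (1.4142 · 1.05) ≈ 6.7344e-05
Gain = 20 log₁₀(6.7344e-05) ≈ -83.43 dB
∠T = (0°) − (45.00° + 17.74°) = -62.74°

At ω = 800 rad/s:
pole (1 + j800·0.0125) = 1 + j10 → |·| ≈ 10.05, ∠ ≈ 84.29°
pole (1 + j800·0.004) = 1 + j3.2 → |·| ≈ 3.3526, ∠ ≈ 72.65°
|T| = 0.0001 · 1 / (10.05 · 3.3526) ≈ 2.9679e-06
Gain = 20 log₁₀(2.9679e-06) ≈ -110.55 dB
∠T = (0°) − (84.29° + 72.65°) = -156.94°

ω = 80: -83.4 dB, -62.7°; ω = 800: -110.6 dB, -156.9°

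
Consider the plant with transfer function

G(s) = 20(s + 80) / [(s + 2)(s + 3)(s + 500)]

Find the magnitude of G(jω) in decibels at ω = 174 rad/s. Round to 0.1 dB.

-72.4 dB

At s = jω = j174:
zero (s+80): 80 + j174 → |·| = √(80²+174²) = √36676 ≈ 191.51, ∠ = arctan(174/80) ≈ 65.31°
pole (s+2): 2 + j174 → |·| = √(2²+174²) = √30280 ≈ 174.01, ∠ = arctan(174/2) ≈ 89.34°
pole (s+3): 3 + j174 → |·| = √(3²+174²) = √30285 ≈ 174.03, ∠ = arctan(174/3) ≈ 89.01°
pole (s+500): 500 + j174 → |·| = √(500²+174²) = √280276 ≈ 529.41, ∠ = arctan(174/500) ≈ 19.19°
|G| = 20 · 191.51 / 1.6032e+07 ≈ 0.00023891
Gain = 20 log₁₀(0.00023891) ≈ -72.44 dB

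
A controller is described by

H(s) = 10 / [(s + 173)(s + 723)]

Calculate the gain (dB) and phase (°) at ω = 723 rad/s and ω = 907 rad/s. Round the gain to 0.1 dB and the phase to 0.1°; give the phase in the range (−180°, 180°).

At s = jω = j723:
pole (s+173): 173 + j723 → |·| = √(173²+723²) = √552658 ≈ 743.41, ∠ = arctan(723/173) ≈ 76.54°
pole (s+723): 723 + j723 → |·| = √(723²+723²) = √1045458 ≈ 1022.5, ∠ = arctan(723/723) ≈ 45.00°
|H| = 10 / 7.6014e+05 ≈ 1.3155e-05
Gain = 20 log₁₀(1.3155e-05) ≈ -97.62 dB
∠H = 0.00° − 121.54° = -121.54°

At s = jω = j907:
pole (s+173): 173 + j907 → |·| = √(173²+907²) = √852578 ≈ 923.35, ∠ = arctan(907/173) ≈ 79.20°
pole (s+723): 723 + j907 → |·| = √(723²+907²) = √1345378 ≈ 1159.9, ∠ = arctan(907/723) ≈ 51.44°
|H| = 10 / 1.071e+06 ≈ 9.3371e-06
Gain = 20 log₁₀(9.3371e-06) ≈ -100.60 dB
∠H = 0.00° − 130.64° = -130.64°

ω = 723: -97.6 dB, -121.5°; ω = 907: -100.6 dB, -130.6°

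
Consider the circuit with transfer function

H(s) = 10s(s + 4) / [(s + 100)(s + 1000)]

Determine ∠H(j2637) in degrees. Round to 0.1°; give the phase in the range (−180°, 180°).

At s = jω = j2637:
zero (s+4): 4 + j2637 → |·| = √(4²+2637²) = √6953785 ≈ 2637, ∠ = arctan(2637/4) ≈ 89.91°
zero at origin: s = j2637 → |·| = 2637, ∠ = 90.00°
pole (s+100): 100 + j2637 → |·| = √(100²+2637²) = √6963769 ≈ 2638.9, ∠ = arctan(2637/100) ≈ 87.83°
pole (s+1000): 1000 + j2637 → |·| = √(1000²+2637²) = √7953769 ≈ 2820.2, ∠ = arctan(2637/1000) ≈ 69.23°
∠H = 179.91° − 157.06° = 22.85°

22.9°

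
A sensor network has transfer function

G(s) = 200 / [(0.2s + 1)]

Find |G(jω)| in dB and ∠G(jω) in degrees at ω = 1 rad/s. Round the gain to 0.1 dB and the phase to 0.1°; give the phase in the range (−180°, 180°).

At ω = 1 rad/s:
pole (1 + j1·0.2) = 1 + j0.2 → |·| ≈ 1.0198, ∠ ≈ 11.31°
|G| = 200 · 1 / (1.0198) ≈ 196.12
Gain = 20 log₁₀(196.12) ≈ 45.85 dB
∠G = (0°) − (11.31°) = -11.31°

45.9 dB, -11.3°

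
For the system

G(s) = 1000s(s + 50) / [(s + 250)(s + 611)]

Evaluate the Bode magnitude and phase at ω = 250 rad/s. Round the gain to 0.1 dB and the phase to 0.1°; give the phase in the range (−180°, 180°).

At s = jω = j250:
zero (s+50): 50 + j250 → |·| = √(50²+250²) = √65000 ≈ 254.95, ∠ = arctan(250/50) ≈ 78.69°
zero at origin: s = j250 → |·| = 250, ∠ = 90.00°
pole (s+250): 250 + j250 → |·| = √(250²+250²) = √125000 ≈ 353.55, ∠ = arctan(250/250) ≈ 45.00°
pole (s+611): 611 + j250 → |·| = √(611²+250²) = √435821 ≈ 660.17, ∠ = arctan(250/611) ≈ 22.25°
|G| = 1000 · 63738 / 2.334e+05 ≈ 273.08
Gain = 20 log₁₀(273.08) ≈ 48.73 dB
∠G = 168.69° − 67.25° = 101.44°

48.7 dB, 101.4°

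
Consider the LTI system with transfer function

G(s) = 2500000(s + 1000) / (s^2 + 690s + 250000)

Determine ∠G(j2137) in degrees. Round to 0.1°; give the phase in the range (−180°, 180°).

-96.2°

At s = jω = j2137:
zero (s+1000): 1000 + j2137 → |·| = √(1000²+2137²) = √5566769 ≈ 2359.4, ∠ = arctan(2137/1000) ≈ 64.92°
quadratic: (j2137)² + 690·j2137 + 250000 = -4316769 + j1474530 → |·| ≈ 4.5617e+06, ∠ ≈ 161.14°
∠G = 64.92° − 161.14° = -96.22°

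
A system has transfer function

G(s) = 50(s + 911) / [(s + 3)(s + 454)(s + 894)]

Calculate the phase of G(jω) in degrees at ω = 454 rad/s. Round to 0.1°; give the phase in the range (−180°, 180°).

At s = jω = j454:
zero (s+911): 911 + j454 → |·| = √(911²+454²) = √1036037 ≈ 1017.9, ∠ = arctan(454/911) ≈ 26.49°
pole (s+3): 3 + j454 → |·| = √(3²+454²) = √206125 ≈ 454.01, ∠ = arctan(454/3) ≈ 89.62°
pole (s+454): 454 + j454 → |·| = √(454²+454²) = √412232 ≈ 642.05, ∠ = arctan(454/454) ≈ 45.00°
pole (s+894): 894 + j454 → |·| = √(894²+454²) = √1005352 ≈ 1002.7, ∠ = arctan(454/894) ≈ 26.92°
∠G = 26.49° − 161.54° = -135.05°

-135.1°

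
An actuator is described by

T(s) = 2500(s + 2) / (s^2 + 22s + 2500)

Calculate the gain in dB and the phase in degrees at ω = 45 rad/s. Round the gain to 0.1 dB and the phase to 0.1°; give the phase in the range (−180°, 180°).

At s = jω = j45:
zero (s+2): 2 + j45 → |·| = √(2²+45²) = √2029 ≈ 45.044, ∠ = arctan(45/2) ≈ 87.46°
quadratic: (j45)² + 22·j45 + 2500 = 475 + j990 → |·| ≈ 1098.1, ∠ ≈ 64.37°
|T| = 2500 · 45.044 / 1098.1 ≈ 102.55
Gain = 20 log₁₀(102.55) ≈ 40.22 dB
∠T = 87.46° − 64.37° = 23.09°

40.2 dB, 23.1°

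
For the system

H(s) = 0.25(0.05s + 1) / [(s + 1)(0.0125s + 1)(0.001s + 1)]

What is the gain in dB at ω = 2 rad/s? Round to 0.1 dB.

-19.0 dB

At ω = 2 rad/s:
zero (1 + j2·0.05) = 1 + j0.1 → |·| ≈ 1.005, ∠ ≈ 5.71°
pole (1 + j2·1) = 1 + j2 → |·| ≈ 2.2361, ∠ ≈ 63.43°
pole (1 + j2·0.0125) = 1 + j0.025 → |·| ≈ 1.0003, ∠ ≈ 1.43°
pole (1 + j2·0.001) = 1 + j0.002 → |·| ≈ 1, ∠ ≈ 0.11°
|H| = 0.25 · 1.005 / (2.2361 · 1.0003 · 1) ≈ 0.11233
Gain = 20 log₁₀(0.11233) ≈ -18.99 dB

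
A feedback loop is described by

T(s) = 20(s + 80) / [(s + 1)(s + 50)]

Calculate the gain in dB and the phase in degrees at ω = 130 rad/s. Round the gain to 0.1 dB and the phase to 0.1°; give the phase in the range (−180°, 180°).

-15.5 dB, -100.1°

At s = jω = j130:
zero (s+80): 80 + j130 → |·| = √(80²+130²) = √23300 ≈ 152.64, ∠ = arctan(130/80) ≈ 58.39°
pole (s+1): 1 + j130 → |·| = √(1²+130²) = √16901 ≈ 130, ∠ = arctan(130/1) ≈ 89.56°
pole (s+50): 50 + j130 → |·| = √(50²+130²) = √19400 ≈ 139.28, ∠ = arctan(130/50) ≈ 68.96°
|T| = 20 · 152.64 / 18106 ≈ 0.16861
Gain = 20 log₁₀(0.16861) ≈ -15.46 dB
∠T = 58.39° − 158.52° = -100.13°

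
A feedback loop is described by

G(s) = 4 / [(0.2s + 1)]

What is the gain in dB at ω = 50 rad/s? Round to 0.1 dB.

-8.0 dB

At ω = 50 rad/s:
pole (1 + j50·0.2) = 1 + j10 → |·| ≈ 10.05, ∠ ≈ 84.29°
|G| = 4 · 1 / (10.05) ≈ 0.39801
Gain = 20 log₁₀(0.39801) ≈ -8.00 dB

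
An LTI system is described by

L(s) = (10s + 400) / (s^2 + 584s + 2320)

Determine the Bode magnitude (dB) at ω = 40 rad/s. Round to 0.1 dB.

Substitute s = j40:
Numerator: 10(j40) + 400 = 400 + j400
Denominator: (j40)^2 + 584(j40) + 2320 = 720 + j23360
|N| = √(400² + 400²) ≈ 565.69, ∠N ≈ 45.00°
|D| = √(720² + 23360²) ≈ 23371, ∠D ≈ 88.23°
|L| = 565.69 / 23371 ≈ 0.024205
Gain = 20 log₁₀(0.024205) ≈ -32.32 dB

-32.3 dB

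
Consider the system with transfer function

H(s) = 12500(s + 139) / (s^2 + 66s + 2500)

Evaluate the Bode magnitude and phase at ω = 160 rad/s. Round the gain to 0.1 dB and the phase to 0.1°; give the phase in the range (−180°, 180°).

At s = jω = j160:
zero (s+139): 139 + j160 → |·| = √(139²+160²) = √44921 ≈ 211.95, ∠ = arctan(160/139) ≈ 49.02°
quadratic: (j160)² + 66·j160 + 2500 = -23100 + j10560 → |·| ≈ 25399, ∠ ≈ 155.43°
|H| = 12500 · 211.95 / 25399 ≈ 104.31
Gain = 20 log₁₀(104.31) ≈ 40.37 dB
∠H = 49.02° − 155.43° = -106.41°

40.4 dB, -106.4°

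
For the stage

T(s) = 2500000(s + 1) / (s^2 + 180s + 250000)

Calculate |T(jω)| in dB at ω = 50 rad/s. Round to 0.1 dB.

At s = jω = j50:
zero (s+1): 1 + j50 → |·| = √(1²+50²) = √2501 ≈ 50.01, ∠ = arctan(50/1) ≈ 88.85°
quadratic: (j50)² + 180·j50 + 250000 = 247500 + j9000 → |·| ≈ 2.4766e+05, ∠ ≈ 2.08°
|T| = 2500000 · 50.01 / 2.4766e+05 ≈ 504.83
Gain = 20 log₁₀(504.83) ≈ 54.06 dB

54.1 dB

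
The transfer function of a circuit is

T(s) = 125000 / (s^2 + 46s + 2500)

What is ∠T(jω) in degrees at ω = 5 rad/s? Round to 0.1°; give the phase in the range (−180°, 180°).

-5.3°

At s = jω = j5:
quadratic: (j5)² + 46·j5 + 2500 = 2475 + j230 → |·| ≈ 2485.7, ∠ ≈ 5.31°
∠T = 0.00° − 5.31° = -5.31°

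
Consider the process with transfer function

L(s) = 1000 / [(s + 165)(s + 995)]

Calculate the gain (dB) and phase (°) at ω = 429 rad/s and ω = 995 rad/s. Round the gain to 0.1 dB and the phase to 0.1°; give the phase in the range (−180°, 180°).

At s = jω = j429:
pole (s+165): 165 + j429 → |·| = √(165²+429²) = √211266 ≈ 459.64, ∠ = arctan(429/165) ≈ 68.96°
pole (s+995): 995 + j429 → |·| = √(995²+429²) = √1174066 ≈ 1083.5, ∠ = arctan(429/995) ≈ 23.32°
|L| = 1000 / 4.9802e+05 ≈ 0.002008
Gain = 20 log₁₀(0.002008) ≈ -53.94 dB
∠L = 0.00° − 92.28° = -92.28°

At s = jω = j995:
pole (s+165): 165 + j995 → |·| = √(165²+995²) = √1017250 ≈ 1008.6, ∠ = arctan(995/165) ≈ 80.58°
pole (s+995): 995 + j995 → |·| = √(995²+995²) = √1980050 ≈ 1407.1, ∠ = arctan(995/995) ≈ 45.00°
|L| = 1000 / 1.4192e+06 ≈ 0.00070462
Gain = 20 log₁₀(0.00070462) ≈ -63.04 dB
∠L = 0.00° − 125.58° = -125.58°

ω = 429: -53.9 dB, -92.3°; ω = 995: -63.0 dB, -125.6°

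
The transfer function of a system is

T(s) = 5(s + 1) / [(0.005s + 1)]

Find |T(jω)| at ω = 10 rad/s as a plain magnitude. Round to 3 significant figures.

50.2

At ω = 10 rad/s:
zero (1 + j10·1) = 1 + j10 → |·| ≈ 10.05, ∠ ≈ 84.29°
pole (1 + j10·0.005) = 1 + j0.05 → |·| ≈ 1.0012, ∠ ≈ 2.86°
|T| = 5 · 10.05 / (1.0012) ≈ 50.19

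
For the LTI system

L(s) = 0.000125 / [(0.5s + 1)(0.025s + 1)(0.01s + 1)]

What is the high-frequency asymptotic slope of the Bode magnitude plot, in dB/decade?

Each pole contributes −20 dB/decade at high frequency; each zero contributes +20 dB/decade.
Net: 0 zero(s) − 3 pole(s) → -60 dB/decade.

-60 dB/decade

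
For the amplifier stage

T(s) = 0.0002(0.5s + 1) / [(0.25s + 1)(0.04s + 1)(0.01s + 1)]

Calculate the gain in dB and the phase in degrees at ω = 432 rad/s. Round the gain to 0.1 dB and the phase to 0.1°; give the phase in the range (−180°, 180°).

-105.7 dB, -163.4°

At ω = 432 rad/s:
zero (1 + j432·0.5) = 1 + j216 → |·| ≈ 216, ∠ ≈ 89.73°
pole (1 + j432·0.25) = 1 + j108 → |·| ≈ 108, ∠ ≈ 89.47°
pole (1 + j432·0.04) = 1 + j17.28 → |·| ≈ 17.309, ∠ ≈ 86.69°
pole (1 + j432·0.01) = 1 + j4.32 → |·| ≈ 4.4342, ∠ ≈ 76.97°
|T| = 0.0002 · 216 / (108 · 17.309 · 4.4342) ≈ 5.2116e-06
Gain = 20 log₁₀(5.2116e-06) ≈ -105.66 dB
∠T = (89.73°) − (89.47° + 86.69° + 76.97°) = -163.40°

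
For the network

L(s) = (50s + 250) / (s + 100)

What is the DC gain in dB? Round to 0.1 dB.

L(0) = 250 / 100 = 2.5
20 log₁₀(2.5) ≈ 7.96 dB

8.0 dB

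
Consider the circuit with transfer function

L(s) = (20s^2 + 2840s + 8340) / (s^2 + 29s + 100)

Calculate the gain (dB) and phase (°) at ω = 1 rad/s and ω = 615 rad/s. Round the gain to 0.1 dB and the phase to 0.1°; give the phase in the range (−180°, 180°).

ω = 1: 38.6 dB, 2.5°; ω = 615: 26.2 dB, -10.3°

Substitute s = j1:
Numerator: 20(j1)^2 + 2840(j1) + 8340 = 8320 + j2840
Denominator: (j1)^2 + 29(j1) + 100 = 99 + j29
|N| = √(8320² + 2840²) ≈ 8791.4, ∠N ≈ 18.85°
|D| = √(99² + 29²) ≈ 103.16, ∠D ≈ 16.33°
|L| = 8791.4 / 103.16 ≈ 85.221
Gain = 20 log₁₀(85.221) ≈ 38.61 dB
∠L = 18.85° − 16.33° = 2.52°

Substitute s = j615:
Numerator: 20(j615)^2 + 2840(j615) + 8340 = -7556160 + j1746600
Denominator: (j615)^2 + 29(j615) + 100 = -378125 + j17835
|N| = √(7556160² + 1746600²) ≈ 7.7554e+06, ∠N ≈ 166.98°
|D| = √(378125² + 17835²) ≈ 3.7855e+05, ∠D ≈ 177.30°
|L| = 7.7554e+06 / 3.7855e+05 ≈ 20.487
Gain = 20 log₁₀(20.487) ≈ 26.23 dB
∠L = 166.98° − 177.30° = -10.32°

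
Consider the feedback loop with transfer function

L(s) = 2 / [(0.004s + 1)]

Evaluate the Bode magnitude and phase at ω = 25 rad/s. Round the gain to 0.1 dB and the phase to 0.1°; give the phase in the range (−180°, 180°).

6.0 dB, -5.7°

At ω = 25 rad/s:
pole (1 + j25·0.004) = 1 + j0.1 → |·| ≈ 1.005, ∠ ≈ 5.71°
|L| = 2 · 1 / (1.005) ≈ 1.99
Gain = 20 log₁₀(1.99) ≈ 5.98 dB
∠L = (0°) − (5.71°) = -5.71°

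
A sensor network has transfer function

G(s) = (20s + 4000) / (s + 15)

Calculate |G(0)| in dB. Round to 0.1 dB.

48.5 dB

G(0) = 4000 / 15 ≈ 266.67
20 log₁₀(266.67) ≈ 48.52 dB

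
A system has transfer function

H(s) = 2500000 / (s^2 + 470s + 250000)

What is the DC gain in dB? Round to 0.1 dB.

H(0) = 2500000 / 250000 = 10
20 log₁₀(10) ≈ 20.00 dB

20.0 dB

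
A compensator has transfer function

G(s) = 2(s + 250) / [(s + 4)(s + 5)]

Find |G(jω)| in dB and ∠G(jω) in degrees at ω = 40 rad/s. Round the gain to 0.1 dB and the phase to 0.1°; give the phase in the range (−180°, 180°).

At s = jω = j40:
zero (s+250): 250 + j40 → |·| = √(250²+40²) = √64100 ≈ 253.18, ∠ = arctan(40/250) ≈ 9.09°
pole (s+4): 4 + j40 → |·| = √(4²+40²) = √1616 ≈ 40.2, ∠ = arctan(40/4) ≈ 84.29°
pole (s+5): 5 + j40 → |·| = √(5²+40²) = √1625 ≈ 40.311, ∠ = arctan(40/5) ≈ 82.87°
|G| = 2 · 253.18 / 1620.5 ≈ 0.31247
Gain = 20 log₁₀(0.31247) ≈ -10.10 dB
∠G = 9.09° − 167.16° = -158.07°

-10.1 dB, -158.1°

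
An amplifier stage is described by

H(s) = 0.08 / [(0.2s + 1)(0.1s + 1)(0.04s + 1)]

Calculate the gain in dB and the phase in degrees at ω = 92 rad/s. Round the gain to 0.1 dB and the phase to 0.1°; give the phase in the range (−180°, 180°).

At ω = 92 rad/s:
pole (1 + j92·0.2) = 1 + j18.4 → |·| ≈ 18.427, ∠ ≈ 86.89°
pole (1 + j92·0.1) = 1 + j9.2 → |·| ≈ 9.2542, ∠ ≈ 83.80°
pole (1 + j92·0.04) = 1 + j3.68 → |·| ≈ 3.8134, ∠ ≈ 74.80°
|H| = 0.08 · 1 / (18.427 · 9.2542 · 3.8134) ≈ 0.00012302
Gain = 20 log₁₀(0.00012302) ≈ -78.20 dB
∠H = (0°) − (86.89° + 83.80° + 74.80°) = -245.49° ≡ 114.51° (principal value)

-78.2 dB, 114.5°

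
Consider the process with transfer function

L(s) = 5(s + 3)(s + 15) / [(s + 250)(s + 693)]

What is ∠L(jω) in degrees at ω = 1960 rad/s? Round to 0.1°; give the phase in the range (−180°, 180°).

At s = jω = j1960:
zero (s+3): 3 + j1960 → |·| = √(3²+1960²) = √3841609 ≈ 1960, ∠ = arctan(1960/3) ≈ 89.91°
zero (s+15): 15 + j1960 → |·| = √(15²+1960²) = √3841825 ≈ 1960.1, ∠ = arctan(1960/15) ≈ 89.56°
pole (s+250): 250 + j1960 → |·| = √(250²+1960²) = √3904100 ≈ 1975.9, ∠ = arctan(1960/250) ≈ 82.73°
pole (s+693): 693 + j1960 → |·| = √(693²+1960²) = √4321849 ≈ 2078.9, ∠ = arctan(1960/693) ≈ 70.53°
∠L = 179.47° − 153.26° = 26.21°

26.2°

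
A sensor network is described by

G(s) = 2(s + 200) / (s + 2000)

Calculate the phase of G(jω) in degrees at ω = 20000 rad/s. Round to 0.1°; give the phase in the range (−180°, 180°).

At s = jω = j20000:
zero (s+200): 200 + j20000 → |·| = √(200²+20000²) = √400040000 ≈ 20001, ∠ = arctan(20000/200) ≈ 89.43°
pole (s+2000): 2000 + j20000 → |·| = √(2000²+20000²) = √404000000 ≈ 20100, ∠ = arctan(20000/2000) ≈ 84.29°
∠G = 89.43° − 84.29° = 5.14°

5.1°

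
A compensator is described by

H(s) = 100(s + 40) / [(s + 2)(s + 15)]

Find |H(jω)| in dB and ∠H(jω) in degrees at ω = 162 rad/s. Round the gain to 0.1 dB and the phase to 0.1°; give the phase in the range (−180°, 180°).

-4.0 dB, -97.9°

At s = jω = j162:
zero (s+40): 40 + j162 → |·| = √(40²+162²) = √27844 ≈ 166.87, ∠ = arctan(162/40) ≈ 76.13°
pole (s+2): 2 + j162 → |·| = √(2²+162²) = √26248 ≈ 162.01, ∠ = arctan(162/2) ≈ 89.29°
pole (s+15): 15 + j162 → |·| = √(15²+162²) = √26469 ≈ 162.69, ∠ = arctan(162/15) ≈ 84.71°
|H| = 100 · 166.87 / 26357 ≈ 0.63311
Gain = 20 log₁₀(0.63311) ≈ -3.97 dB
∠H = 76.13° − 174.00° = -97.87°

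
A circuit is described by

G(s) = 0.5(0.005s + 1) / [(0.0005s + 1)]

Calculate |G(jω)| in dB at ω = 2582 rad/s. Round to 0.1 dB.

At ω = 2582 rad/s:
zero (1 + j2582·0.005) = 1 + j12.91 → |·| ≈ 12.949, ∠ ≈ 85.57°
pole (1 + j2582·0.0005) = 1 + j1.291 → |·| ≈ 1.633, ∠ ≈ 52.24°
|G| = 0.5 · 12.949 / (1.633) ≈ 3.9648
Gain = 20 log₁₀(3.9648) ≈ 11.96 dB

12.0 dB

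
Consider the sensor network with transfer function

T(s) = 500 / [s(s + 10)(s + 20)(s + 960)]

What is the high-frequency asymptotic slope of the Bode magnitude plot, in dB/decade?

Each pole contributes −20 dB/decade at high frequency; each zero contributes +20 dB/decade.
Net: 0 zero(s) − 4 pole(s) → -80 dB/decade.

-80 dB/decade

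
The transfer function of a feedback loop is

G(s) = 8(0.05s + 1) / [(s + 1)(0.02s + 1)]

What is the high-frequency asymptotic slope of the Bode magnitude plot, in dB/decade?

Each pole contributes −20 dB/decade at high frequency; each zero contributes +20 dB/decade.
Net: 1 zero(s) − 2 pole(s) → -20 dB/decade.

-20 dB/decade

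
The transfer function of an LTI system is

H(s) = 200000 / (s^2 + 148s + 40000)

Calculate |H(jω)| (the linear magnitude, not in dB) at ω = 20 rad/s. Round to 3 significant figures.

5.04

At s = jω = j20:
quadratic: (j20)² + 148·j20 + 40000 = 39600 + j2960 → |·| ≈ 39710, ∠ ≈ 4.27°
|H| = 200000 / 39710 ≈ 5.0365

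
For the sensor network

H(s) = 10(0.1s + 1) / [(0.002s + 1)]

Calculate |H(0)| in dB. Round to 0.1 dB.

20.0 dB

H(0) = 10 · 1 / 1 = 10
20 log₁₀(10) ≈ 20.00 dB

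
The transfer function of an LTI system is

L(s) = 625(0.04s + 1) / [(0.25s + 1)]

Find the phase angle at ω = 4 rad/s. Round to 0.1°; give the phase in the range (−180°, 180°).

-35.9°

At ω = 4 rad/s:
zero (1 + j4·0.04) = 1 + j0.16 → |·| ≈ 1.0127, ∠ ≈ 9.09°
pole (1 + j4·0.25) = 1 + j1 → |·| ≈ 1.4142, ∠ ≈ 45.00°
∠L = (9.09°) − (45.00°) = -35.91°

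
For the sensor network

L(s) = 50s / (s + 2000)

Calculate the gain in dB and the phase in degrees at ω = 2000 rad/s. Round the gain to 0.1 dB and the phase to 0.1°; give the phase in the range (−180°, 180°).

At s = jω = j2000:
zero at origin: s = j2000 → |·| = 2000, ∠ = 90.00°
pole (s+2000): 2000 + j2000 → |·| = √(2000²+2000²) = √8000000 ≈ 2828.4, ∠ = arctan(2000/2000) ≈ 45.00°
|L| = 50 · 2000 / 2828.4 ≈ 35.356
Gain = 20 log₁₀(35.356) ≈ 30.97 dB
∠L = 90.00° − 45.00° = 45.00°

31.0 dB, 45.0°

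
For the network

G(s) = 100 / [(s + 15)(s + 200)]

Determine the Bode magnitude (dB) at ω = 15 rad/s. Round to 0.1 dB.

At s = jω = j15:
pole (s+15): 15 + j15 → |·| = √(15²+15²) = √450 ≈ 21.213, ∠ = arctan(15/15) ≈ 45.00°
pole (s+200): 200 + j15 → |·| = √(200²+15²) = √40225 ≈ 200.56, ∠ = arctan(15/200) ≈ 4.29°
|G| = 100 / 4254.5 ≈ 0.023505
Gain = 20 log₁₀(0.023505) ≈ -32.58 dB

-32.6 dB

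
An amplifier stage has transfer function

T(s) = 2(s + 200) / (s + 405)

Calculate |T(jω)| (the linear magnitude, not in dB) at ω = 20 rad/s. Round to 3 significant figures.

0.991

At s = jω = j20:
zero (s+200): 200 + j20 → |·| = √(200²+20²) = √40400 ≈ 201, ∠ = arctan(20/200) ≈ 5.71°
pole (s+405): 405 + j20 → |·| = √(405²+20²) = √164425 ≈ 405.49, ∠ = arctan(20/405) ≈ 2.83°
|T| = 2 · 201 / 405.49 ≈ 0.99139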